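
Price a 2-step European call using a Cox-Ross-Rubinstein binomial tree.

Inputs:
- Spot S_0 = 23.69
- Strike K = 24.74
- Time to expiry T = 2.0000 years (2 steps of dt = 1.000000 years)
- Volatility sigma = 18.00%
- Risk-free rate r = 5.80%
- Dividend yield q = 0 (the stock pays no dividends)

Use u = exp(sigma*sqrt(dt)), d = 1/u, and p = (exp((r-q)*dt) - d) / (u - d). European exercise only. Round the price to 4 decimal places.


dt = T/N = 1.000000
u = exp(sigma*sqrt(dt)) = 1.197217; d = 1/u = 0.835270
p = (exp((r-q)*dt) - d) / (u - d) = 0.620104
Discount per step: exp(-r*dt) = 0.943650
Stock lattice S(k, i) with i counting down-moves:
  k=0: S(0,0) = 23.6900
  k=1: S(1,0) = 28.3621; S(1,1) = 19.7876
  k=2: S(2,0) = 33.9556; S(2,1) = 23.6900; S(2,2) = 16.5280
Terminal payoffs V(N, i) = max(S_T - K, 0):
  V(2,0) = 9.215574; V(2,1) = 0.000000; V(2,2) = 0.000000
Backward induction: V(k, i) = exp(-r*dt) * [p * V(k+1, i) + (1-p) * V(k+1, i+1)].
  V(1,0) = exp(-r*dt) * [p*9.215574 + (1-p)*0.000000] = 5.392593
  V(1,1) = exp(-r*dt) * [p*0.000000 + (1-p)*0.000000] = 0.000000
  V(0,0) = exp(-r*dt) * [p*5.392593 + (1-p)*0.000000] = 3.155534

Answer: Price = V(0,0) = 3.1555


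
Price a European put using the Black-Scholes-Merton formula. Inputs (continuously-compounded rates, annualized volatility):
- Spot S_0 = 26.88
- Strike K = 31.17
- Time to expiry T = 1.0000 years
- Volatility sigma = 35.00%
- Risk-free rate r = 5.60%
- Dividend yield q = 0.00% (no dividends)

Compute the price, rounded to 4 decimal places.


Answer: Price = 5.3437

Derivation:
d1 = (ln(S/K) + (r - q + 0.5*sigma^2) * T) / (sigma * sqrt(T)) = -0.08806737
d2 = d1 - sigma * sqrt(T) = -0.43806737
exp(-rT) = 0.94553914; exp(-qT) = 1.00000000
P = K * exp(-rT) * N(-d2) - S_0 * exp(-qT) * N(-d1)
N(-d1) = 0.53508843; N(-d2) = 0.66933127
P = 31.1700 * 0.94553914 * 0.66933127 - 26.8800 * 1.00000000 * 0.53508843 = 5.3437


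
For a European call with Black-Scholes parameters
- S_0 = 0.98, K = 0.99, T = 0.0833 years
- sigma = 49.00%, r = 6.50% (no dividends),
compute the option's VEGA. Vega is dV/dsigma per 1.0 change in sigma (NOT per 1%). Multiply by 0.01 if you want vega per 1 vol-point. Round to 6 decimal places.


d1 = 0.0372097275; d2 = -0.1042127955
phi(d1) = 0.3986661955; exp(-qT) = 1.0000000000; exp(-rT) = 0.9946001320
Vega = S * exp(-qT) * phi(d1) * sqrt(T) = 0.9800 * 1.0000000000 * 0.3986661955 * 0.2886173938 = 0.112761

Answer: Vega = 0.112761


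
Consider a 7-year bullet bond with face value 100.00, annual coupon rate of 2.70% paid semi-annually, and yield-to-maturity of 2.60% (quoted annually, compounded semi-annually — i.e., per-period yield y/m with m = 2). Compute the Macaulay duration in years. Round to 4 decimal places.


Answer: Macaulay duration = 6.4273 years

Derivation:
Coupon per period c = face * coupon_rate / m = 1.350000
Periods per year m = 2; per-period yield y/m = 0.013000
Number of cashflows N = 14
Cashflows (t years, CF_t, discount factor 1/(1+y/m)^(m*t), PV):
  t = 0.5000: CF_t = 1.350000, DF = 0.987167, PV = 1.332675
  t = 1.0000: CF_t = 1.350000, DF = 0.974498, PV = 1.315573
  t = 1.5000: CF_t = 1.350000, DF = 0.961992, PV = 1.298690
  t = 2.0000: CF_t = 1.350000, DF = 0.949647, PV = 1.282024
  t = 2.5000: CF_t = 1.350000, DF = 0.937460, PV = 1.265571
  t = 3.0000: CF_t = 1.350000, DF = 0.925429, PV = 1.249330
  t = 3.5000: CF_t = 1.350000, DF = 0.913553, PV = 1.233297
  t = 4.0000: CF_t = 1.350000, DF = 0.901829, PV = 1.217470
  t = 4.5000: CF_t = 1.350000, DF = 0.890256, PV = 1.201846
  t = 5.0000: CF_t = 1.350000, DF = 0.878831, PV = 1.186422
  t = 5.5000: CF_t = 1.350000, DF = 0.867553, PV = 1.171197
  t = 6.0000: CF_t = 1.350000, DF = 0.856420, PV = 1.156167
  t = 6.5000: CF_t = 1.350000, DF = 0.845429, PV = 1.141329
  t = 7.0000: CF_t = 101.350000, DF = 0.834580, PV = 84.584642
Price P = sum_t PV_t = 100.636232
Macaulay numerator sum_t t * PV_t:
  t * PV_t at t = 0.5000: 0.666338
  t * PV_t at t = 1.0000: 1.315573
  t * PV_t at t = 1.5000: 1.948035
  t * PV_t at t = 2.0000: 2.564047
  t * PV_t at t = 2.5000: 3.163928
  t * PV_t at t = 3.0000: 3.747989
  t * PV_t at t = 3.5000: 4.316539
  t * PV_t at t = 4.0000: 4.869879
  t * PV_t at t = 4.5000: 5.408306
  t * PV_t at t = 5.0000: 5.932112
  t * PV_t at t = 5.5000: 6.441582
  t * PV_t at t = 6.0000: 6.937000
  t * PV_t at t = 6.5000: 7.418641
  t * PV_t at t = 7.0000: 592.092497
Macaulay duration D = (sum_t t * PV_t) / P = 646.822466 / 100.636232 = 6.427332


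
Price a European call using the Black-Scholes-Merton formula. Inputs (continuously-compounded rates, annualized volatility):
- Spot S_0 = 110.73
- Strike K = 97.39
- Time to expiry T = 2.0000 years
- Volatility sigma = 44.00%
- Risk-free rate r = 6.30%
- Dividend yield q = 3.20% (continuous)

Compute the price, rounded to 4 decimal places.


Answer: Price = 33.2150

Derivation:
d1 = (ln(S/K) + (r - q + 0.5*sigma^2) * T) / (sigma * sqrt(T)) = 0.61706520
d2 = d1 - sigma * sqrt(T) = -0.00518877
exp(-rT) = 0.88161485; exp(-qT) = 0.93800500
C = S_0 * exp(-qT) * N(d1) - K * exp(-rT) * N(d2)
N(d1) = 0.73140414; N(d2) = 0.49792999
C = 110.7300 * 0.93800500 * 0.73140414 - 97.3900 * 0.88161485 * 0.49792999 = 33.2150


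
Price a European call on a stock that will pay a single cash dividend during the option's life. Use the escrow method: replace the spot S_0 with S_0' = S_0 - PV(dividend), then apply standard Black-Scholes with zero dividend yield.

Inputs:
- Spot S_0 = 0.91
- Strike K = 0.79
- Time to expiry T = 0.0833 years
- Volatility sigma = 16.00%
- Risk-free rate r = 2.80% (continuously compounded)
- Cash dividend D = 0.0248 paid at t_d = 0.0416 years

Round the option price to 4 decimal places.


PV(D) = D * exp(-r * t_d) = 0.0248 * 0.99883588 = 0.02477113
S_0' = S_0 - PV(D) = 0.9100 - 0.02477113 = 0.88522887
d1 = (ln(S_0'/K) + (r + sigma^2/2)*T) / (sigma*sqrt(T)) = 2.53822013
d2 = d1 - sigma*sqrt(T) = 2.49204135
exp(-rT) = 0.99767032
N(d1) = 0.99442911; N(d2) = 0.99364944
C = S_0' * N(d1) - K * exp(-rT) * N(d2) = 0.88522887 * 0.99442911 - 0.7900 * 0.99767032 * 0.99364944 = 0.0971

Answer: Price = 0.0971


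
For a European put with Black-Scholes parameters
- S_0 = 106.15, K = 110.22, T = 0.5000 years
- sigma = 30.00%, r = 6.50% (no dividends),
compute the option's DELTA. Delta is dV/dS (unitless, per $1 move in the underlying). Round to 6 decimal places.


d1 = 0.0819056855; d2 = -0.1302263488
phi(d1) = 0.3976063618; exp(-qT) = 1.0000000000; exp(-rT) = 0.9680224498
N(-d1) = 0.4673608566
Delta = -exp(-qT) * N(-d1) = -1.0000000000 * 0.4673608566 = -0.467361

Answer: Delta = -0.467361


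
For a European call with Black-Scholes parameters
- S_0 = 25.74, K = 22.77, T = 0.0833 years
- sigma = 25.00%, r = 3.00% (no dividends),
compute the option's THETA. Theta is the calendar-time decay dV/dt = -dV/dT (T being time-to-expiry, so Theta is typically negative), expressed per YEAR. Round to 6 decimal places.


Answer: Theta = -1.579632

Derivation:
d1 = 1.7698787369; d2 = 1.6977243884
phi(d1) = 0.0833110651; exp(-qT) = 1.0000000000; exp(-rT) = 0.9975041199
Theta = -S*exp(-qT)*phi(d1)*sigma/(2*sqrt(T)) - r*K*exp(-rT)*N(d2) + q*S*exp(-qT)*N(d1)
N(d1) = 0.9616263282; N(d2) = 0.9552201038; sqrt(T) = 0.2886173938
Term 1 = -25.7400 * 1.0000000000 * 0.0833110651 * 0.2500 / (2 * 0.2886173938) = -0.9287498180
Term 2 = -0.0300 * 22.7700 * 0.9975041199 * 0.9552201038 = -0.6508822641
Term 3 = 0 (no dividend yield, q = 0)
Theta = -0.9287498180 + (-0.6508822641) + (0.0000000000) = -1.579632


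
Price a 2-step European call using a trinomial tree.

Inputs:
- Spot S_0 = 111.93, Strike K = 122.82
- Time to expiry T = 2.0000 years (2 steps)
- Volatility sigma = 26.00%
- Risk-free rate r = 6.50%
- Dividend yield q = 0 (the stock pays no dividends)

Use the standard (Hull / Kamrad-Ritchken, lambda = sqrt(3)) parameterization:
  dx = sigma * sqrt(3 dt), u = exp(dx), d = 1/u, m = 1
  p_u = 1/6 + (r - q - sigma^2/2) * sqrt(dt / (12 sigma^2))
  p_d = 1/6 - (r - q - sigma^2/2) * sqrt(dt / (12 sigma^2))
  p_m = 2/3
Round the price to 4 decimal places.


Answer: Price = V(0,0) = 17.8722

Derivation:
dt = T/N = 1.000000; dx = sigma*sqrt(3*dt) = 0.450333
u = exp(dx) = 1.568835; d = 1/u = 0.637416
p_u = 0.201308, p_m = 0.666667, p_d = 0.132026
Discount per step: exp(-r*dt) = 0.937067
Stock lattice S(k, j) with j the centered position index:
  k=0: S(0,+0) = 111.9300
  k=1: S(1,-1) = 71.3459; S(1,+0) = 111.9300; S(1,+1) = 175.5997
  k=2: S(2,-2) = 45.4770; S(2,-1) = 71.3459; S(2,+0) = 111.9300; S(2,+1) = 175.5997; S(2,+2) = 275.4869
Terminal payoffs V(N, j) = max(S_T - K, 0):
  V(2,-2) = 0.000000; V(2,-1) = 0.000000; V(2,+0) = 0.000000; V(2,+1) = 52.779685; V(2,+2) = 152.666905
Backward induction: V(k, j) = exp(-r*dt) * [p_u * V(k+1, j+1) + p_m * V(k+1, j) + p_d * V(k+1, j-1)]
  V(1,-1) = exp(-r*dt) * [p_u*0.000000 + p_m*0.000000 + p_d*0.000000] = 0.000000
  V(1,+0) = exp(-r*dt) * [p_u*52.779685 + p_m*0.000000 + p_d*0.000000] = 9.956301
  V(1,+1) = exp(-r*dt) * [p_u*152.666905 + p_m*52.779685 + p_d*0.000000] = 61.770997
  V(0,+0) = exp(-r*dt) * [p_u*61.770997 + p_m*9.956301 + p_d*0.000000] = 17.872229


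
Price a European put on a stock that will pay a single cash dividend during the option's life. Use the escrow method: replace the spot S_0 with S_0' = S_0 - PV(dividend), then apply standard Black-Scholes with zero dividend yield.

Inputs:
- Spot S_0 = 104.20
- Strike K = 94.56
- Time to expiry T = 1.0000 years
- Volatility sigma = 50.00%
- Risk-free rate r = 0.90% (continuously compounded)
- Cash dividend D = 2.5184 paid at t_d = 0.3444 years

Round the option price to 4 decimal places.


Answer: Price = 15.5505

Derivation:
PV(D) = D * exp(-r * t_d) = 2.5184 * 0.99690520 = 2.51060605
S_0' = S_0 - PV(D) = 104.2000 - 2.51060605 = 101.68939395
d1 = (ln(S_0'/K) + (r + sigma^2/2)*T) / (sigma*sqrt(T)) = 0.41337691
d2 = d1 - sigma*sqrt(T) = -0.08662309
exp(-rT) = 0.99104038
N(-d1) = 0.33966524; N(-d2) = 0.53451444
P = K * exp(-rT) * N(-d2) - S_0' * N(-d1) = 94.5600 * 0.99104038 * 0.53451444 - 101.68939395 * 0.33966524 = 15.5505


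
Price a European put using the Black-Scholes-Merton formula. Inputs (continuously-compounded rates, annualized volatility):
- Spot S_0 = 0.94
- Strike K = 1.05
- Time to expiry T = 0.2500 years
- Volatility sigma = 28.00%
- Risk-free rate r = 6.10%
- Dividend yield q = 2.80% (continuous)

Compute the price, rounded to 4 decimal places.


Answer: Price = 0.1193

Derivation:
d1 = (ln(S/K) + (r - q + 0.5*sigma^2) * T) / (sigma * sqrt(T)) = -0.66153977
d2 = d1 - sigma * sqrt(T) = -0.80153977
exp(-rT) = 0.98486569; exp(-qT) = 0.99302444
P = K * exp(-rT) * N(-d2) - S_0 * exp(-qT) * N(-d1)
N(-d1) = 0.74586689; N(-d2) = 0.78859039
P = 1.0500 * 0.98486569 * 0.78859039 - 0.9400 * 0.99302444 * 0.74586689 = 0.1193


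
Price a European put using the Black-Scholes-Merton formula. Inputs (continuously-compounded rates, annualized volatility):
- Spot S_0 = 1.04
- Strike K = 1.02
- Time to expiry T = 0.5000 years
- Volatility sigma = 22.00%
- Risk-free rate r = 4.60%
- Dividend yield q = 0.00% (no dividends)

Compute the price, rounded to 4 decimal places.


Answer: Price = 0.0439

Derivation:
d1 = (ln(S/K) + (r - q + 0.5*sigma^2) * T) / (sigma * sqrt(T)) = 0.35045553
d2 = d1 - sigma * sqrt(T) = 0.19489204
exp(-rT) = 0.97726248; exp(-qT) = 1.00000000
P = K * exp(-rT) * N(-d2) - S_0 * exp(-qT) * N(-d1)
N(-d1) = 0.36299843; N(-d2) = 0.42273873
P = 1.0200 * 0.97726248 * 0.42273873 - 1.0400 * 1.00000000 * 0.36299843 = 0.0439


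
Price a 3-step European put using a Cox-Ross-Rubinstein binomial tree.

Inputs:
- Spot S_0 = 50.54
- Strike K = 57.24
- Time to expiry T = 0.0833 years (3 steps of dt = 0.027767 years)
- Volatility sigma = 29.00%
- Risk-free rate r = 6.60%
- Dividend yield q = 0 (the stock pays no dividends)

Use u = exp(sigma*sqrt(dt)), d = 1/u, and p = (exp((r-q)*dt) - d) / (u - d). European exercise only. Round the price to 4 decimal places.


dt = T/N = 0.027767
u = exp(sigma*sqrt(dt)) = 1.049510; d = 1/u = 0.952825
p = (exp((r-q)*dt) - d) / (u - d) = 0.506893
Discount per step: exp(-r*dt) = 0.998169
Stock lattice S(k, i) with i counting down-moves:
  k=0: S(0,0) = 50.5400
  k=1: S(1,0) = 53.0423; S(1,1) = 48.1558
  k=2: S(2,0) = 55.6684; S(2,1) = 50.5400; S(2,2) = 45.8841
  k=3: S(3,0) = 58.4245; S(3,1) = 53.0423; S(3,2) = 48.1558; S(3,3) = 43.7195
Terminal payoffs V(N, i) = max(K - S_T, 0):
  V(3,0) = 0.000000; V(3,1) = 4.197750; V(3,2) = 9.084207; V(3,3) = 13.520505
Backward induction: V(k, i) = exp(-r*dt) * [p * V(k+1, i) + (1-p) * V(k+1, i+1)].
  V(2,0) = exp(-r*dt) * [p*0.000000 + (1-p)*4.197750] = 2.066149
  V(2,1) = exp(-r*dt) * [p*4.197750 + (1-p)*9.084207] = 6.595198
  V(2,2) = exp(-r*dt) * [p*9.084207 + (1-p)*13.520505] = 11.251138
  V(1,0) = exp(-r*dt) * [p*2.066149 + (1-p)*6.595198] = 4.291582
  V(1,1) = exp(-r*dt) * [p*6.595198 + (1-p)*11.251138] = 8.874795
  V(0,0) = exp(-r*dt) * [p*4.291582 + (1-p)*8.874795] = 6.539600

Answer: Price = V(0,0) = 6.5396


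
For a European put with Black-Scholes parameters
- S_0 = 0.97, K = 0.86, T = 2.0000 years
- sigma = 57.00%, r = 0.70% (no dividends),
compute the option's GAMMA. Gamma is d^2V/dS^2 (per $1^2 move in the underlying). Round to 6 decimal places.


Answer: Gamma = 0.433774

Derivation:
d1 = 0.5697341475; d2 = -0.2363675831
phi(d1) = 0.3391756946; exp(-qT) = 1.0000000000; exp(-rT) = 0.9860975443
Gamma = exp(-qT) * phi(d1) / (S * sigma * sqrt(T)) = 1.0000000000 * 0.3391756946 / (0.9700 * 0.5700 * 1.4142135624) = 0.433774


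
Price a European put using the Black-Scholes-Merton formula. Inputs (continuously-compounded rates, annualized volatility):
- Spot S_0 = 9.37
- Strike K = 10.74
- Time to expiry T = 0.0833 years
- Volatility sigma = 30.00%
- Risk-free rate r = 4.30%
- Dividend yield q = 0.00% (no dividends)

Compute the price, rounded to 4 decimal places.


d1 = (ln(S/K) + (r - q + 0.5*sigma^2) * T) / (sigma * sqrt(T)) = -1.49138150
d2 = d1 - sigma * sqrt(T) = -1.57796672
exp(-rT) = 0.99642451; exp(-qT) = 1.00000000
P = K * exp(-rT) * N(-d2) - S_0 * exp(-qT) * N(-d1)
N(-d1) = 0.93206932; N(-d2) = 0.94271337
P = 10.7400 * 0.99642451 * 0.94271337 - 9.3700 * 1.00000000 * 0.93206932 = 1.3551

Answer: Price = 1.3551


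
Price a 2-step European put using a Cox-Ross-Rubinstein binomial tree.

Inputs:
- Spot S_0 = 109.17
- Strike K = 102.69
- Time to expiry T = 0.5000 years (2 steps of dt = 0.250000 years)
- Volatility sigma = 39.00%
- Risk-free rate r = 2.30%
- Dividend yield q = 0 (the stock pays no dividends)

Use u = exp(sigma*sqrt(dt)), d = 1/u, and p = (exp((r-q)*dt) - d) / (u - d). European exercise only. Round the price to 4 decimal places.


dt = T/N = 0.250000
u = exp(sigma*sqrt(dt)) = 1.215311; d = 1/u = 0.822835
p = (exp((r-q)*dt) - d) / (u - d) = 0.466097
Discount per step: exp(-r*dt) = 0.994266
Stock lattice S(k, i) with i counting down-moves:
  k=0: S(0,0) = 109.1700
  k=1: S(1,0) = 132.6755; S(1,1) = 89.8289
  k=2: S(2,0) = 161.2420; S(2,1) = 109.1700; S(2,2) = 73.9143
Terminal payoffs V(N, i) = max(K - S_T, 0):
  V(2,0) = 0.000000; V(2,1) = 0.000000; V(2,2) = 28.775701
Backward induction: V(k, i) = exp(-r*dt) * [p * V(k+1, i) + (1-p) * V(k+1, i+1)].
  V(1,0) = exp(-r*dt) * [p*0.000000 + (1-p)*0.000000] = 0.000000
  V(1,1) = exp(-r*dt) * [p*0.000000 + (1-p)*28.775701] = 15.275357
  V(0,0) = exp(-r*dt) * [p*0.000000 + (1-p)*15.275357] = 8.108804

Answer: Price = V(0,0) = 8.1088


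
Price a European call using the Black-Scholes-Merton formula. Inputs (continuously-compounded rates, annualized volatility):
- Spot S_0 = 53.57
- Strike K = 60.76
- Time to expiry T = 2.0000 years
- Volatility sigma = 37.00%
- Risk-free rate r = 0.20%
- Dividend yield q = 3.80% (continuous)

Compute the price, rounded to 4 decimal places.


d1 = (ln(S/K) + (r - q + 0.5*sigma^2) * T) / (sigma * sqrt(T)) = -0.11665822
d2 = d1 - sigma * sqrt(T) = -0.63991724
exp(-rT) = 0.99600799; exp(-qT) = 0.92681621
C = S_0 * exp(-qT) * N(d1) - K * exp(-rT) * N(d2)
N(d1) = 0.45356545; N(d2) = 0.26111320
C = 53.5700 * 0.92681621 * 0.45356545 - 60.7600 * 0.99600799 * 0.26111320 = 6.7174

Answer: Price = 6.7174


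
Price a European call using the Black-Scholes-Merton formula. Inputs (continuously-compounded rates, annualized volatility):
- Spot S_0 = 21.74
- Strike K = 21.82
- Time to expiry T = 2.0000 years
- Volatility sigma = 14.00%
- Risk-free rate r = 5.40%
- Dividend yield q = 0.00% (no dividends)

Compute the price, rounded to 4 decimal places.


d1 = (ln(S/K) + (r - q + 0.5*sigma^2) * T) / (sigma * sqrt(T)) = 0.62592537
d2 = d1 - sigma * sqrt(T) = 0.42793547
exp(-rT) = 0.89762760; exp(-qT) = 1.00000000
C = S_0 * exp(-qT) * N(d1) - K * exp(-rT) * N(d2)
N(d1) = 0.73431805; N(d2) = 0.66565095
C = 21.7400 * 1.00000000 * 0.73431805 - 21.8200 * 0.89762760 * 0.66565095 = 2.9265

Answer: Price = 2.9265


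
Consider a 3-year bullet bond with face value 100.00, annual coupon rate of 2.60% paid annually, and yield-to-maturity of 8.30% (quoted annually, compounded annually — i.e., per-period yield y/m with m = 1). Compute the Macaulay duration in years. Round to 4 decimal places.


Coupon per period c = face * coupon_rate / m = 2.600000
Periods per year m = 1; per-period yield y/m = 0.083000
Number of cashflows N = 3
Cashflows (t years, CF_t, discount factor 1/(1+y/m)^(m*t), PV):
  t = 1.0000: CF_t = 2.600000, DF = 0.923361, PV = 2.400739
  t = 2.0000: CF_t = 2.600000, DF = 0.852596, PV = 2.216749
  t = 3.0000: CF_t = 102.600000, DF = 0.787254, PV = 80.772215
Price P = sum_t PV_t = 85.389702
Macaulay numerator sum_t t * PV_t:
  t * PV_t at t = 1.0000: 2.400739
  t * PV_t at t = 2.0000: 4.433497
  t * PV_t at t = 3.0000: 242.316644
Macaulay duration D = (sum_t t * PV_t) / P = 249.150880 / 85.389702 = 2.917809

Answer: Macaulay duration = 2.9178 years


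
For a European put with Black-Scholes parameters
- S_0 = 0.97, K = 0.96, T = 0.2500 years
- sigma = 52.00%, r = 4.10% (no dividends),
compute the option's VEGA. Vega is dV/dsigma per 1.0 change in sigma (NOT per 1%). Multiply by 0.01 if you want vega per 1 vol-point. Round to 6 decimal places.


d1 = 0.2092799501; d2 = -0.0507200499
phi(d1) = 0.3903007895; exp(-qT) = 1.0000000000; exp(-rT) = 0.9898023522
Vega = S * exp(-qT) * phi(d1) * sqrt(T) = 0.9700 * 1.0000000000 * 0.3903007895 * 0.5000000000 = 0.189296

Answer: Vega = 0.189296


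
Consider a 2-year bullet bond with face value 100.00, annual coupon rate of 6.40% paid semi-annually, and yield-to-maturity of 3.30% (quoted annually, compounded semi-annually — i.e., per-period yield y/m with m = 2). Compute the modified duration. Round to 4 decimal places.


Coupon per period c = face * coupon_rate / m = 3.200000
Periods per year m = 2; per-period yield y/m = 0.016500
Number of cashflows N = 4
Cashflows (t years, CF_t, discount factor 1/(1+y/m)^(m*t), PV):
  t = 0.5000: CF_t = 3.200000, DF = 0.983768, PV = 3.148057
  t = 1.0000: CF_t = 3.200000, DF = 0.967799, PV = 3.096957
  t = 1.5000: CF_t = 3.200000, DF = 0.952090, PV = 3.046687
  t = 2.0000: CF_t = 103.200000, DF = 0.936635, PV = 96.660751
Price P = sum_t PV_t = 105.952452
First compute Macaulay numerator sum_t t * PV_t:
  t * PV_t at t = 0.5000: 1.574029
  t * PV_t at t = 1.0000: 3.096957
  t * PV_t at t = 1.5000: 4.570030
  t * PV_t at t = 2.0000: 193.321502
Macaulay duration D = 202.562518 / 105.952452 = 1.911825
Modified duration = D / (1 + y/m) = 1.911825 / (1 + 0.016500) = 1.880792

Answer: Modified duration = 1.8808


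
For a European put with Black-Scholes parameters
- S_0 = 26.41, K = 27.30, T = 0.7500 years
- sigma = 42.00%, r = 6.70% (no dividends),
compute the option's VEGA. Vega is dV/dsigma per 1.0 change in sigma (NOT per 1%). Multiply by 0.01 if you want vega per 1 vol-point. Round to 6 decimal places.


d1 = 0.2288947045; d2 = -0.1348359651
phi(d1) = 0.3886271314; exp(-qT) = 1.0000000000; exp(-rT) = 0.9509916469
Vega = S * exp(-qT) * phi(d1) * sqrt(T) = 26.4100 * 1.0000000000 * 0.3886271314 * 0.8660254038 = 8.888575

Answer: Vega = 8.888575


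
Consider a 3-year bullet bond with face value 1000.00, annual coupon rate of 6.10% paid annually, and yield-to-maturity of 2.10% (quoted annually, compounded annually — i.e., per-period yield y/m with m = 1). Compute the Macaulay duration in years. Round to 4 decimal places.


Answer: Macaulay duration = 2.8404 years

Derivation:
Coupon per period c = face * coupon_rate / m = 61.000000
Periods per year m = 1; per-period yield y/m = 0.021000
Number of cashflows N = 3
Cashflows (t years, CF_t, discount factor 1/(1+y/m)^(m*t), PV):
  t = 1.0000: CF_t = 61.000000, DF = 0.979432, PV = 59.745348
  t = 2.0000: CF_t = 61.000000, DF = 0.959287, PV = 58.516501
  t = 3.0000: CF_t = 1061.000000, DF = 0.939556, PV = 996.869153
Price P = sum_t PV_t = 1115.131002
Macaulay numerator sum_t t * PV_t:
  t * PV_t at t = 1.0000: 59.745348
  t * PV_t at t = 2.0000: 117.033002
  t * PV_t at t = 3.0000: 2990.607460
Macaulay duration D = (sum_t t * PV_t) / P = 3167.385810 / 1115.131002 = 2.840371


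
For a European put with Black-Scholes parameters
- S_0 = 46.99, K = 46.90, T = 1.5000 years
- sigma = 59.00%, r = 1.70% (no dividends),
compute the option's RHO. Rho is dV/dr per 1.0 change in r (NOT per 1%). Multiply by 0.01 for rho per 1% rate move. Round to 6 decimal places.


Answer: Rho = -42.984319

Derivation:
d1 = 0.3992421085; d2 = -0.3233573656
phi(d1) = 0.3683816949; exp(-qT) = 1.0000000000; exp(-rT) = 0.9748223790
N(-d2) = 0.6267876930
Rho = -K*T*exp(-rT)*N(-d2) = -46.9000 * 1.5000 * 0.9748223790 * 0.6267876930 = -42.984319


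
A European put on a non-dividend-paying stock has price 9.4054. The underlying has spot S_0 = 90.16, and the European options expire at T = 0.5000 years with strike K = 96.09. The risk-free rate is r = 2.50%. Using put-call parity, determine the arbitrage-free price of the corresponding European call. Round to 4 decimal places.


Answer: Call price = 4.6690

Derivation:
Put-call parity: C - P = S_0 * exp(-qT) - K * exp(-rT).
S_0 * exp(-qT) = 90.1600 * 1.00000000 = 90.16000000
K * exp(-rT) = 96.0900 * 0.98757780 = 94.89635085
C = P + S*exp(-qT) - K*exp(-rT)
C = 9.4054 + 90.16000000 - 94.89635085 = 4.6690


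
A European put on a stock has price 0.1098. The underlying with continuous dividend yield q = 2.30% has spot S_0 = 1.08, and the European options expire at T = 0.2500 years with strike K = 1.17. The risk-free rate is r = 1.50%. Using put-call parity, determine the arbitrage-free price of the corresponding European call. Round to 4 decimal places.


Put-call parity: C - P = S_0 * exp(-qT) - K * exp(-rT).
S_0 * exp(-qT) = 1.0800 * 0.99426650 = 1.07380782
K * exp(-rT) = 1.1700 * 0.99625702 = 1.16562072
C = P + S*exp(-qT) - K*exp(-rT)
C = 0.1098 + 1.07380782 - 1.16562072 = 0.0180

Answer: Call price = 0.0180


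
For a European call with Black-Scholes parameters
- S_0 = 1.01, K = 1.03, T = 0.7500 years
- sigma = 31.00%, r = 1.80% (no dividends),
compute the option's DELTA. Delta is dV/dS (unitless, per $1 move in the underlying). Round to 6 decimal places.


Answer: Delta = 0.544382

Derivation:
d1 = 0.1114808563; d2 = -0.1569870189
phi(d1) = 0.3964709432; exp(-qT) = 1.0000000000; exp(-rT) = 0.9865907163
N(d1) = 0.5443824773
Delta = exp(-qT) * N(d1) = 1.0000000000 * 0.5443824773 = 0.544382


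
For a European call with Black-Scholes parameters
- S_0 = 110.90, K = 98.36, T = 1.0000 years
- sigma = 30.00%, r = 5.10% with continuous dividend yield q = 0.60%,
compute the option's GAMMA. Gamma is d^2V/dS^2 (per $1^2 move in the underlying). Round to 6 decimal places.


Answer: Gamma = 0.009329

Derivation:
d1 = 0.6999822567; d2 = 0.3999822567
phi(d1) = 0.3122578116; exp(-qT) = 0.9940179641; exp(-rT) = 0.9502786705
Gamma = exp(-qT) * phi(d1) / (S * sigma * sqrt(T)) = 0.9940179641 * 0.3122578116 / (110.9000 * 0.3000 * 1.0000000000) = 0.009329


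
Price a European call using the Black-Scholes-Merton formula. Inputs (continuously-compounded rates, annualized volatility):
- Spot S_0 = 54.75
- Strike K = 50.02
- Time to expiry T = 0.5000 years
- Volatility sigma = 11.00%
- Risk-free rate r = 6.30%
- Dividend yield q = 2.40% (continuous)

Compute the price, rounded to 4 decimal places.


d1 = (ln(S/K) + (r - q + 0.5*sigma^2) * T) / (sigma * sqrt(T)) = 1.45123309
d2 = d1 - sigma * sqrt(T) = 1.37345134
exp(-rT) = 0.96899096; exp(-qT) = 0.98807171
C = S_0 * exp(-qT) * N(d1) - K * exp(-rT) * N(d2)
N(d1) = 0.92664252; N(d2) = 0.91519396
C = 54.7500 * 0.98807171 * 0.92664252 - 50.0200 * 0.96899096 * 0.91519396 = 5.7700

Answer: Price = 5.7700


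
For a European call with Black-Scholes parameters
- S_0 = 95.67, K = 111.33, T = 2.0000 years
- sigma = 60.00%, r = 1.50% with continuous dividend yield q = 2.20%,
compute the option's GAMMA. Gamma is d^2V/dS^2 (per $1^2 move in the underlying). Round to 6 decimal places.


Answer: Gamma = 0.004581

Derivation:
d1 = 0.2291096752; d2 = -0.6194184622
phi(d1) = 0.3886080003; exp(-qT) = 0.9569539575; exp(-rT) = 0.9704455335
Gamma = exp(-qT) * phi(d1) / (S * sigma * sqrt(T)) = 0.9569539575 * 0.3886080003 / (95.6700 * 0.6000 * 1.4142135624) = 0.004581


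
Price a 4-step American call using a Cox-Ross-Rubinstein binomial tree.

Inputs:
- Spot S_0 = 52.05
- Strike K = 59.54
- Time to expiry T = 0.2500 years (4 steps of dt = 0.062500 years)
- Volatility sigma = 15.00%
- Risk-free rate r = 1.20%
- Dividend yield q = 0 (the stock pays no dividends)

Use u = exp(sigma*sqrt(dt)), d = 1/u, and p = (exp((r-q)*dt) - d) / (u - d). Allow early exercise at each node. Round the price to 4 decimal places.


dt = T/N = 0.062500
u = exp(sigma*sqrt(dt)) = 1.038212; d = 1/u = 0.963194
p = (exp((r-q)*dt) - d) / (u - d) = 0.500628
Discount per step: exp(-r*dt) = 0.999250
Stock lattice S(k, i) with i counting down-moves:
  k=0: S(0,0) = 52.0500
  k=1: S(1,0) = 54.0389; S(1,1) = 50.1343
  k=2: S(2,0) = 56.1039; S(2,1) = 52.0500; S(2,2) = 48.2890
  k=3: S(3,0) = 58.2477; S(3,1) = 54.0389; S(3,2) = 50.1343; S(3,3) = 46.5117
  k=4: S(4,0) = 60.4735; S(4,1) = 56.1039; S(4,2) = 52.0500; S(4,3) = 48.2890; S(4,4) = 44.7999
Terminal payoffs V(N, i) = max(S_T - K, 0):
  V(4,0) = 0.933472; V(4,1) = 0.000000; V(4,2) = 0.000000; V(4,3) = 0.000000; V(4,4) = 0.000000
Backward induction: V(k, i) = exp(-r*dt) * [p * V(k+1, i) + (1-p) * V(k+1, i+1)]; then take max(V_cont, immediate exercise) for American.
  V(3,0) = exp(-r*dt) * [p*0.933472 + (1-p)*0.000000] = 0.466972; exercise = 0.000000; V(3,0) = max -> 0.466972
  V(3,1) = exp(-r*dt) * [p*0.000000 + (1-p)*0.000000] = 0.000000; exercise = 0.000000; V(3,1) = max -> 0.000000
  V(3,2) = exp(-r*dt) * [p*0.000000 + (1-p)*0.000000] = 0.000000; exercise = 0.000000; V(3,2) = max -> 0.000000
  V(3,3) = exp(-r*dt) * [p*0.000000 + (1-p)*0.000000] = 0.000000; exercise = 0.000000; V(3,3) = max -> 0.000000
  V(2,0) = exp(-r*dt) * [p*0.466972 + (1-p)*0.000000] = 0.233604; exercise = 0.000000; V(2,0) = max -> 0.233604
  V(2,1) = exp(-r*dt) * [p*0.000000 + (1-p)*0.000000] = 0.000000; exercise = 0.000000; V(2,1) = max -> 0.000000
  V(2,2) = exp(-r*dt) * [p*0.000000 + (1-p)*0.000000] = 0.000000; exercise = 0.000000; V(2,2) = max -> 0.000000
  V(1,0) = exp(-r*dt) * [p*0.233604 + (1-p)*0.000000] = 0.116861; exercise = 0.000000; V(1,0) = max -> 0.116861
  V(1,1) = exp(-r*dt) * [p*0.000000 + (1-p)*0.000000] = 0.000000; exercise = 0.000000; V(1,1) = max -> 0.000000
  V(0,0) = exp(-r*dt) * [p*0.116861 + (1-p)*0.000000] = 0.058460; exercise = 0.000000; V(0,0) = max -> 0.058460

Answer: Price = V(0,0) = 0.0585


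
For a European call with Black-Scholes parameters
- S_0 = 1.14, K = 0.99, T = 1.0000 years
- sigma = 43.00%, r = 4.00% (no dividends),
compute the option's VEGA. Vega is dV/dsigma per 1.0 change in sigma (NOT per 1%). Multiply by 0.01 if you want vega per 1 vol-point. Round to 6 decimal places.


Answer: Vega = 0.371491

Derivation:
d1 = 0.6361130192; d2 = 0.2061130192
phi(d1) = 0.3258694559; exp(-qT) = 1.0000000000; exp(-rT) = 0.9607894392
Vega = S * exp(-qT) * phi(d1) * sqrt(T) = 1.1400 * 1.0000000000 * 0.3258694559 * 1.0000000000 = 0.371491


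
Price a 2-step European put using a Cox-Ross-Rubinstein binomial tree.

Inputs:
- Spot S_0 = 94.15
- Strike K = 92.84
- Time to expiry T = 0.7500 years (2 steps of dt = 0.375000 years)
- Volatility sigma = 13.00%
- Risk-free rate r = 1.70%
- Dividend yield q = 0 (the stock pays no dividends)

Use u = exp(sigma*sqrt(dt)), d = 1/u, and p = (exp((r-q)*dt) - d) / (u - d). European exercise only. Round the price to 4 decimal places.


dt = T/N = 0.375000
u = exp(sigma*sqrt(dt)) = 1.082863; d = 1/u = 0.923478
p = (exp((r-q)*dt) - d) / (u - d) = 0.520234
Discount per step: exp(-r*dt) = 0.993645
Stock lattice S(k, i) with i counting down-moves:
  k=0: S(0,0) = 94.1500
  k=1: S(1,0) = 101.9515; S(1,1) = 86.9454
  k=2: S(2,0) = 110.3996; S(2,1) = 94.1500; S(2,2) = 80.2922
Terminal payoffs V(N, i) = max(K - S_T, 0):
  V(2,0) = 0.000000; V(2,1) = 0.000000; V(2,2) = 12.547805
Backward induction: V(k, i) = exp(-r*dt) * [p * V(k+1, i) + (1-p) * V(k+1, i+1)].
  V(1,0) = exp(-r*dt) * [p*0.000000 + (1-p)*0.000000] = 0.000000
  V(1,1) = exp(-r*dt) * [p*0.000000 + (1-p)*12.547805] = 5.981759
  V(0,0) = exp(-r*dt) * [p*0.000000 + (1-p)*5.981759] = 2.851610

Answer: Price = V(0,0) = 2.8516


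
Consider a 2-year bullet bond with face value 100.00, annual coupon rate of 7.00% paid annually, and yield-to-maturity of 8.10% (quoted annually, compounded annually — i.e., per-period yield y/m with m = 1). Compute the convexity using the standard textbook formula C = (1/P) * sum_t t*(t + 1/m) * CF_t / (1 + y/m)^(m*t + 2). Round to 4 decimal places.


Coupon per period c = face * coupon_rate / m = 7.000000
Periods per year m = 1; per-period yield y/m = 0.081000
Number of cashflows N = 2
Cashflows (t years, CF_t, discount factor 1/(1+y/m)^(m*t), PV):
  t = 1.0000: CF_t = 7.000000, DF = 0.925069, PV = 6.475486
  t = 2.0000: CF_t = 107.000000, DF = 0.855753, PV = 91.565609
Price P = sum_t PV_t = 98.041095
Convexity numerator sum_t t*(t + 1/m) * CF_t / (1+y/m)^(m*t + 2):
  t = 1.0000: term = 11.082837
  t = 2.0000: term = 470.145466
Convexity = (1/P) * sum = 481.228303 / 98.041095 = 4.908435

Answer: Convexity = 4.9084


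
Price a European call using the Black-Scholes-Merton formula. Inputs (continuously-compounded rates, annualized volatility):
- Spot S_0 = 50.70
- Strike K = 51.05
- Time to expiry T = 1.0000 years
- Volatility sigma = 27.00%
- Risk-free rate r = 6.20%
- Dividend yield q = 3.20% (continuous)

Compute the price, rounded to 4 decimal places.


Answer: Price = 5.7930

Derivation:
d1 = (ln(S/K) + (r - q + 0.5*sigma^2) * T) / (sigma * sqrt(T)) = 0.22063099
d2 = d1 - sigma * sqrt(T) = -0.04936901
exp(-rT) = 0.93988289; exp(-qT) = 0.96850658
C = S_0 * exp(-qT) * N(d1) - K * exp(-rT) * N(d2)
N(d1) = 0.58731011; N(d2) = 0.48031261
C = 50.7000 * 0.96850658 * 0.58731011 - 51.0500 * 0.93988289 * 0.48031261 = 5.7930


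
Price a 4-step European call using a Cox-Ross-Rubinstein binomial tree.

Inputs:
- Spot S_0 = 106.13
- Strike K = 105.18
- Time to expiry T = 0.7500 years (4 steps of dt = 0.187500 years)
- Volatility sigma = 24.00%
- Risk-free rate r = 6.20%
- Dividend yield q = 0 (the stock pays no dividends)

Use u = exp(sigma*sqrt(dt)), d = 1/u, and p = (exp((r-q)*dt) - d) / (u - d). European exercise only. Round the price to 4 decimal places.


Answer: Price = V(0,0) = 11.3448

Derivation:
dt = T/N = 0.187500
u = exp(sigma*sqrt(dt)) = 1.109515; d = 1/u = 0.901295
p = (exp((r-q)*dt) - d) / (u - d) = 0.530199
Discount per step: exp(-r*dt) = 0.988442
Stock lattice S(k, i) with i counting down-moves:
  k=0: S(0,0) = 106.1300
  k=1: S(1,0) = 117.7528; S(1,1) = 95.6544
  k=2: S(2,0) = 130.6485; S(2,1) = 106.1300; S(2,2) = 86.2128
  k=3: S(3,0) = 144.9565; S(3,1) = 117.7528; S(3,2) = 95.6544; S(3,3) = 77.7031
  k=4: S(4,0) = 160.8315; S(4,1) = 130.6485; S(4,2) = 106.1300; S(4,3) = 86.2128; S(4,4) = 70.0334
Terminal payoffs V(N, i) = max(S_T - K, 0):
  V(4,0) = 55.651455; V(4,1) = 25.468545; V(4,2) = 0.950000; V(4,3) = 0.000000; V(4,4) = 0.000000
Backward induction: V(k, i) = exp(-r*dt) * [p * V(k+1, i) + (1-p) * V(k+1, i+1)].
  V(3,0) = exp(-r*dt) * [p*55.651455 + (1-p)*25.468545] = 40.992168
  V(3,1) = exp(-r*dt) * [p*25.468545 + (1-p)*0.950000] = 13.788473
  V(3,2) = exp(-r*dt) * [p*0.950000 + (1-p)*0.000000] = 0.497867
  V(3,3) = exp(-r*dt) * [p*0.000000 + (1-p)*0.000000] = 0.000000
  V(2,0) = exp(-r*dt) * [p*40.992168 + (1-p)*13.788473] = 27.885771
  V(2,1) = exp(-r*dt) * [p*13.788473 + (1-p)*0.497867] = 7.457331
  V(2,2) = exp(-r*dt) * [p*0.497867 + (1-p)*0.000000] = 0.260918
  V(1,0) = exp(-r*dt) * [p*27.885771 + (1-p)*7.457331] = 18.077089
  V(1,1) = exp(-r*dt) * [p*7.457331 + (1-p)*0.260918] = 4.029332
  V(0,0) = exp(-r*dt) * [p*18.077089 + (1-p)*4.029332] = 11.344781


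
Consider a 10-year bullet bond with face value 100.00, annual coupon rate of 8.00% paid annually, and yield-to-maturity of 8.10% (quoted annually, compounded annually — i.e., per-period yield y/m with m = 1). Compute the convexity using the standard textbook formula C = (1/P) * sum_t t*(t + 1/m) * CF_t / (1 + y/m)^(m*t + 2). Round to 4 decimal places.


Coupon per period c = face * coupon_rate / m = 8.000000
Periods per year m = 1; per-period yield y/m = 0.081000
Number of cashflows N = 10
Cashflows (t years, CF_t, discount factor 1/(1+y/m)^(m*t), PV):
  t = 1.0000: CF_t = 8.000000, DF = 0.925069, PV = 7.400555
  t = 2.0000: CF_t = 8.000000, DF = 0.855753, PV = 6.846027
  t = 3.0000: CF_t = 8.000000, DF = 0.791631, PV = 6.333050
  t = 4.0000: CF_t = 8.000000, DF = 0.732314, PV = 5.858510
  t = 5.0000: CF_t = 8.000000, DF = 0.677441, PV = 5.419529
  t = 6.0000: CF_t = 8.000000, DF = 0.626680, PV = 5.013440
  t = 7.0000: CF_t = 8.000000, DF = 0.579722, PV = 4.637780
  t = 8.0000: CF_t = 8.000000, DF = 0.536284, PV = 4.290268
  t = 9.0000: CF_t = 8.000000, DF = 0.496099, PV = 3.968796
  t = 10.0000: CF_t = 108.000000, DF = 0.458926, PV = 49.564053
Price P = sum_t PV_t = 99.332008
Convexity numerator sum_t t*(t + 1/m) * CF_t / (1+y/m)^(m*t + 2):
  t = 1.0000: term = 12.666100
  t = 2.0000: term = 35.151063
  t = 3.0000: term = 65.034344
  t = 4.0000: term = 100.268800
  t = 5.0000: term = 139.133395
  t = 6.0000: term = 180.191262
  t = 7.0000: term = 222.252558
  t = 8.0000: term = 264.341618
  t = 9.0000: term = 305.667921
  t = 10.0000: term = 4665.606563
Convexity = (1/P) * sum = 5990.313624 / 99.332008 = 60.305975

Answer: Convexity = 60.3060


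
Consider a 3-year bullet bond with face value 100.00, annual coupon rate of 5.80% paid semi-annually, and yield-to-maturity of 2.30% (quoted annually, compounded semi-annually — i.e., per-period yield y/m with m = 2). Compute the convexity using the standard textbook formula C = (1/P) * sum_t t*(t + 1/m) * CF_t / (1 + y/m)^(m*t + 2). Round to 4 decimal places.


Coupon per period c = face * coupon_rate / m = 2.900000
Periods per year m = 2; per-period yield y/m = 0.011500
Number of cashflows N = 6
Cashflows (t years, CF_t, discount factor 1/(1+y/m)^(m*t), PV):
  t = 0.5000: CF_t = 2.900000, DF = 0.988631, PV = 2.867029
  t = 1.0000: CF_t = 2.900000, DF = 0.977391, PV = 2.834433
  t = 1.5000: CF_t = 2.900000, DF = 0.966279, PV = 2.802208
  t = 2.0000: CF_t = 2.900000, DF = 0.955293, PV = 2.770349
  t = 2.5000: CF_t = 2.900000, DF = 0.944432, PV = 2.738852
  t = 3.0000: CF_t = 102.900000, DF = 0.933694, PV = 96.077137
Price P = sum_t PV_t = 110.090008
Convexity numerator sum_t t*(t + 1/m) * CF_t / (1+y/m)^(m*t + 2):
  t = 0.5000: term = 1.401104
  t = 1.0000: term = 4.155523
  t = 1.5000: term = 8.216556
  t = 2.0000: term = 13.538566
  t = 2.5000: term = 20.076965
  t = 3.0000: term = 986.001503
Convexity = (1/P) * sum = 1033.390217 / 110.090008 = 9.386776

Answer: Convexity = 9.3868


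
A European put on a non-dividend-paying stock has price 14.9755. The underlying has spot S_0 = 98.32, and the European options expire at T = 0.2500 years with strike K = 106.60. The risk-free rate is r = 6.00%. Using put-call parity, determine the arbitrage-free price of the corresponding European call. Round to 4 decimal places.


Put-call parity: C - P = S_0 * exp(-qT) - K * exp(-rT).
S_0 * exp(-qT) = 98.3200 * 1.00000000 = 98.32000000
K * exp(-rT) = 106.6000 * 0.98511194 = 105.01293276
C = P + S*exp(-qT) - K*exp(-rT)
C = 14.9755 + 98.32000000 - 105.01293276 = 8.2826

Answer: Call price = 8.2826


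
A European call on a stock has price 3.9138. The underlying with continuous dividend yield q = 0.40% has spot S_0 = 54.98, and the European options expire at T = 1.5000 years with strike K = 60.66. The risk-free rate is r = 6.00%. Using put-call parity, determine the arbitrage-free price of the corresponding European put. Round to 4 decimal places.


Put-call parity: C - P = S_0 * exp(-qT) - K * exp(-rT).
S_0 * exp(-qT) = 54.9800 * 0.99401796 = 54.65110766
K * exp(-rT) = 60.6600 * 0.91393119 = 55.43906570
P = C - S*exp(-qT) + K*exp(-rT)
P = 3.9138 - 54.65110766 + 55.43906570 = 4.7018

Answer: Put price = 4.7018


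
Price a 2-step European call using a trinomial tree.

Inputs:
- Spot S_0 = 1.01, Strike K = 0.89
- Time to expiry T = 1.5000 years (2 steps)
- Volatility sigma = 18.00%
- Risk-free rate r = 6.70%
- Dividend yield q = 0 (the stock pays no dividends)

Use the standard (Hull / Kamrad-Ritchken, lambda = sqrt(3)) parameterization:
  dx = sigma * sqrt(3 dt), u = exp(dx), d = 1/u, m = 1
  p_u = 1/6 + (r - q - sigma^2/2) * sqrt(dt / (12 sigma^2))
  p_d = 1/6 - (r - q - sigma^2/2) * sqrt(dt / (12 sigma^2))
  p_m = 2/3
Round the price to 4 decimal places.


Answer: Price = V(0,0) = 0.2200

Derivation:
dt = T/N = 0.750000; dx = sigma*sqrt(3*dt) = 0.270000
u = exp(dx) = 1.309964; d = 1/u = 0.763379
p_u = 0.237222, p_m = 0.666667, p_d = 0.096111
Discount per step: exp(-r*dt) = 0.950992
Stock lattice S(k, j) with j the centered position index:
  k=0: S(0,+0) = 1.0100
  k=1: S(1,-1) = 0.7710; S(1,+0) = 1.0100; S(1,+1) = 1.3231
  k=2: S(2,-2) = 0.5886; S(2,-1) = 0.7710; S(2,+0) = 1.0100; S(2,+1) = 1.3231; S(2,+2) = 1.7332
Terminal payoffs V(N, j) = max(S_T - K, 0):
  V(2,-2) = 0.000000; V(2,-1) = 0.000000; V(2,+0) = 0.120000; V(2,+1) = 0.433064; V(2,+2) = 0.843167
Backward induction: V(k, j) = exp(-r*dt) * [p_u * V(k+1, j+1) + p_m * V(k+1, j) + p_d * V(k+1, j-1)]
  V(1,-1) = exp(-r*dt) * [p_u*0.120000 + p_m*0.000000 + p_d*0.000000] = 0.027072
  V(1,+0) = exp(-r*dt) * [p_u*0.433064 + p_m*0.120000 + p_d*0.000000] = 0.173777
  V(1,+1) = exp(-r*dt) * [p_u*0.843167 + p_m*0.433064 + p_d*0.120000] = 0.475744
  V(0,+0) = exp(-r*dt) * [p_u*0.475744 + p_m*0.173777 + p_d*0.027072] = 0.219974


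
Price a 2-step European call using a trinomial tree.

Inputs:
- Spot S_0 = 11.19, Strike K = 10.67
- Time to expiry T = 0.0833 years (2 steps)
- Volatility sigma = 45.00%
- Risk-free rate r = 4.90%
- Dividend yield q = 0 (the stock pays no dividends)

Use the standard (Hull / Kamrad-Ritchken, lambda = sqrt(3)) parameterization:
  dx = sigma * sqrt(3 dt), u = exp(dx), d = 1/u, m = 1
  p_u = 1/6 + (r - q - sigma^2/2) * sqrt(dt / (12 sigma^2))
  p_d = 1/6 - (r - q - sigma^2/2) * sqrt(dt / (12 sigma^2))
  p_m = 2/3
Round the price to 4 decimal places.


Answer: Price = V(0,0) = 0.8986

Derivation:
dt = T/N = 0.041650; dx = sigma*sqrt(3*dt) = 0.159067
u = exp(dx) = 1.172417; d = 1/u = 0.852939
p_u = 0.159826, p_m = 0.666667, p_d = 0.173507
Discount per step: exp(-r*dt) = 0.997961
Stock lattice S(k, j) with j the centered position index:
  k=0: S(0,+0) = 11.1900
  k=1: S(1,-1) = 9.5444; S(1,+0) = 11.1900; S(1,+1) = 13.1193
  k=2: S(2,-2) = 8.1408; S(2,-1) = 9.5444; S(2,+0) = 11.1900; S(2,+1) = 13.1193; S(2,+2) = 15.3813
Terminal payoffs V(N, j) = max(S_T - K, 0):
  V(2,-2) = 0.000000; V(2,-1) = 0.000000; V(2,+0) = 0.520000; V(2,+1) = 2.449343; V(2,+2) = 4.711338
Backward induction: V(k, j) = exp(-r*dt) * [p_u * V(k+1, j+1) + p_m * V(k+1, j) + p_d * V(k+1, j-1)]
  V(1,-1) = exp(-r*dt) * [p_u*0.520000 + p_m*0.000000 + p_d*0.000000] = 0.082940
  V(1,+0) = exp(-r*dt) * [p_u*2.449343 + p_m*0.520000 + p_d*0.000000] = 0.736631
  V(1,+1) = exp(-r*dt) * [p_u*4.711338 + p_m*2.449343 + p_d*0.520000] = 2.471066
  V(0,+0) = exp(-r*dt) * [p_u*2.471066 + p_m*0.736631 + p_d*0.082940] = 0.898583


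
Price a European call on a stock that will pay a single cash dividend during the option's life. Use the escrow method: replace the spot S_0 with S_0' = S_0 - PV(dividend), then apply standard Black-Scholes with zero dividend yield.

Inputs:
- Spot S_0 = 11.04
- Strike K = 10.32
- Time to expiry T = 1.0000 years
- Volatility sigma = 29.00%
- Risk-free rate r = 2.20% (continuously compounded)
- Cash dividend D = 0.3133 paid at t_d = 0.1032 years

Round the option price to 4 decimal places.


PV(D) = D * exp(-r * t_d) = 0.3133 * 0.99773218 = 0.31258949
S_0' = S_0 - PV(D) = 11.0400 - 0.31258949 = 10.72741051
d1 = (ln(S_0'/K) + (r + sigma^2/2)*T) / (sigma*sqrt(T)) = 0.35437392
d2 = d1 - sigma*sqrt(T) = 0.06437392
exp(-rT) = 0.97824024
N(d1) = 0.63847066; N(d2) = 0.52566375
C = S_0' * N(d1) - K * exp(-rT) * N(d2) = 10.72741051 * 0.63847066 - 10.3200 * 0.97824024 * 0.52566375 = 1.5423

Answer: Price = 1.5423
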